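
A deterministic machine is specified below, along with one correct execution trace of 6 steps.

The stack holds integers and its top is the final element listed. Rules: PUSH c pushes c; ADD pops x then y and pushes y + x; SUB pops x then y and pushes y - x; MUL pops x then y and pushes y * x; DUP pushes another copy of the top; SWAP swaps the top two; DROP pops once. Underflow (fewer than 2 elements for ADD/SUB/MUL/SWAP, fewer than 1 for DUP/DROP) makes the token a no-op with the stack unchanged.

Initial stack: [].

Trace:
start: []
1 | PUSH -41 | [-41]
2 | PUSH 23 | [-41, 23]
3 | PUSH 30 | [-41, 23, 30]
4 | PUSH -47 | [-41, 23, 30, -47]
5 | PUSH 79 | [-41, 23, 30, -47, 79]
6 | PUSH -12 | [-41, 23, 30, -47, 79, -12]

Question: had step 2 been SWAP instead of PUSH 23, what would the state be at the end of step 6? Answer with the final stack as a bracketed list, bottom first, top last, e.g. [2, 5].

[-41, 30, -47, 79, -12]

(re-executing from step 2 with the substitution; state before step 2: [-41])
2 | SWAP | [-41]
3 | PUSH 30 | [-41, 30]
4 | PUSH -47 | [-41, 30, -47]
5 | PUSH 79 | [-41, 30, -47, 79]
6 | PUSH -12 | [-41, 30, -47, 79, -12]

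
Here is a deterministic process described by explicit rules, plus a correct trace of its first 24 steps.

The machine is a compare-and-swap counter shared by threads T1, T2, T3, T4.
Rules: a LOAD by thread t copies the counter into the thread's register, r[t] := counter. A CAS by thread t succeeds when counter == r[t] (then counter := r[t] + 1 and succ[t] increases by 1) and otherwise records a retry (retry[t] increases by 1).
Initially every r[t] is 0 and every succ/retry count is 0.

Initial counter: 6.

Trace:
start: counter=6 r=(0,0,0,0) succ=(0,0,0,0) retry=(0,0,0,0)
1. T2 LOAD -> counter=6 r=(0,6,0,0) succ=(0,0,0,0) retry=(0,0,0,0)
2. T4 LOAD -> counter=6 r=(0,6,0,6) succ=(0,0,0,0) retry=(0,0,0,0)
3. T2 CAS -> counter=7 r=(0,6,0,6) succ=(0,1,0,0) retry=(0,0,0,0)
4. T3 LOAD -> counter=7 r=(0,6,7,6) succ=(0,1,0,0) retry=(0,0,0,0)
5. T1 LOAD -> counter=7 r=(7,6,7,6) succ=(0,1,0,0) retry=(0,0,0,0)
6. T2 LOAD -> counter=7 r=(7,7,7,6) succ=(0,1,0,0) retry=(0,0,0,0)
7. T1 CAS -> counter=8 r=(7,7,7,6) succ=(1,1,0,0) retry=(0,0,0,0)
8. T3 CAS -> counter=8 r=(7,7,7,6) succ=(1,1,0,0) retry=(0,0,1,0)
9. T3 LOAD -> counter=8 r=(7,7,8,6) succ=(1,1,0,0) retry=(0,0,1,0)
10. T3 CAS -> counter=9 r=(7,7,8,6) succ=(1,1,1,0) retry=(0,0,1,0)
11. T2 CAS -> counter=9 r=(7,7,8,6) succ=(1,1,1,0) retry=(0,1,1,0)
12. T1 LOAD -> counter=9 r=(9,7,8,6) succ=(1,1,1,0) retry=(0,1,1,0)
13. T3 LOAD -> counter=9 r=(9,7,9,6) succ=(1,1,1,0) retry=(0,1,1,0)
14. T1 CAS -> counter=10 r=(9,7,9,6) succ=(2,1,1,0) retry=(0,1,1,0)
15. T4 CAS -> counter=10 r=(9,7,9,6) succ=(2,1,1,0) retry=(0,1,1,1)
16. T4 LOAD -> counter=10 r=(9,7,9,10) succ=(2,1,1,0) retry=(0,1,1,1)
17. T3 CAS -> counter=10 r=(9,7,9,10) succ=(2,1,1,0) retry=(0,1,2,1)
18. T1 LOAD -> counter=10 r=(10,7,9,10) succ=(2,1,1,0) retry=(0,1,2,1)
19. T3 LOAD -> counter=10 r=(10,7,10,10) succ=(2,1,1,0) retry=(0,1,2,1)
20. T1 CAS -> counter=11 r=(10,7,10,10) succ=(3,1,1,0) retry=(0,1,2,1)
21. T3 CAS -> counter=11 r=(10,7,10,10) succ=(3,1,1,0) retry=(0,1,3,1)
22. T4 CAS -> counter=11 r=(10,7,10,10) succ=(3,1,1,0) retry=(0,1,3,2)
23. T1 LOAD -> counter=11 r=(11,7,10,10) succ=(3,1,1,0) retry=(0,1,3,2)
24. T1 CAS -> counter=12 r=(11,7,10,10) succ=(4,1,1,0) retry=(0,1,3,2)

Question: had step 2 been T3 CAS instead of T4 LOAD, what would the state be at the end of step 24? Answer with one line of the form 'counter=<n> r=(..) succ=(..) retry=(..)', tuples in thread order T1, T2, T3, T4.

counter=12 r=(11,7,10,10) succ=(4,1,1,0) retry=(0,1,4,2)

(re-executing from step 2 with the substitution; state before step 2: counter=6 r=(0,6,0,0) succ=(0,0,0,0) retry=(0,0,0,0))
2. T3 CAS -> counter=6 r=(0,6,0,0) succ=(0,0,0,0) retry=(0,0,1,0)
3. T2 CAS -> counter=7 r=(0,6,0,0) succ=(0,1,0,0) retry=(0,0,1,0)
4. T3 LOAD -> counter=7 r=(0,6,7,0) succ=(0,1,0,0) retry=(0,0,1,0)
5. T1 LOAD -> counter=7 r=(7,6,7,0) succ=(0,1,0,0) retry=(0,0,1,0)
6. T2 LOAD -> counter=7 r=(7,7,7,0) succ=(0,1,0,0) retry=(0,0,1,0)
7. T1 CAS -> counter=8 r=(7,7,7,0) succ=(1,1,0,0) retry=(0,0,1,0)
8. T3 CAS -> counter=8 r=(7,7,7,0) succ=(1,1,0,0) retry=(0,0,2,0)
9. T3 LOAD -> counter=8 r=(7,7,8,0) succ=(1,1,0,0) retry=(0,0,2,0)
10. T3 CAS -> counter=9 r=(7,7,8,0) succ=(1,1,1,0) retry=(0,0,2,0)
11. T2 CAS -> counter=9 r=(7,7,8,0) succ=(1,1,1,0) retry=(0,1,2,0)
12. T1 LOAD -> counter=9 r=(9,7,8,0) succ=(1,1,1,0) retry=(0,1,2,0)
13. T3 LOAD -> counter=9 r=(9,7,9,0) succ=(1,1,1,0) retry=(0,1,2,0)
14. T1 CAS -> counter=10 r=(9,7,9,0) succ=(2,1,1,0) retry=(0,1,2,0)
15. T4 CAS -> counter=10 r=(9,7,9,0) succ=(2,1,1,0) retry=(0,1,2,1)
16. T4 LOAD -> counter=10 r=(9,7,9,10) succ=(2,1,1,0) retry=(0,1,2,1)
17. T3 CAS -> counter=10 r=(9,7,9,10) succ=(2,1,1,0) retry=(0,1,3,1)
18. T1 LOAD -> counter=10 r=(10,7,9,10) succ=(2,1,1,0) retry=(0,1,3,1)
19. T3 LOAD -> counter=10 r=(10,7,10,10) succ=(2,1,1,0) retry=(0,1,3,1)
20. T1 CAS -> counter=11 r=(10,7,10,10) succ=(3,1,1,0) retry=(0,1,3,1)
21. T3 CAS -> counter=11 r=(10,7,10,10) succ=(3,1,1,0) retry=(0,1,4,1)
22. T4 CAS -> counter=11 r=(10,7,10,10) succ=(3,1,1,0) retry=(0,1,4,2)
23. T1 LOAD -> counter=11 r=(11,7,10,10) succ=(3,1,1,0) retry=(0,1,4,2)
24. T1 CAS -> counter=12 r=(11,7,10,10) succ=(4,1,1,0) retry=(0,1,4,2)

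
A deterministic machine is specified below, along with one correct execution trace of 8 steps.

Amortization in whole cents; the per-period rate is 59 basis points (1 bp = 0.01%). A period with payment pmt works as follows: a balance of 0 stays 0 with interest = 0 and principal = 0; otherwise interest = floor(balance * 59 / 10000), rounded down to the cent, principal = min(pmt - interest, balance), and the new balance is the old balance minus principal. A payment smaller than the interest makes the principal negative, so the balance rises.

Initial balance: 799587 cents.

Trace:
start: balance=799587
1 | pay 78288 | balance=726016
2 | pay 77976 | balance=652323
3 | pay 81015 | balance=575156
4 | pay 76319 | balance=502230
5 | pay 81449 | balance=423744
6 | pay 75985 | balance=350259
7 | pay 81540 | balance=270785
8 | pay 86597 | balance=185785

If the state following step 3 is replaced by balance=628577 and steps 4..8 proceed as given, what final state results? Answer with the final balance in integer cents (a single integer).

state after step 3 := balance=628577
4 | pay 76319 | balance=555966
5 | pay 81449 | balance=477797
6 | pay 75985 | balance=404631
7 | pay 81540 | balance=325478
8 | pay 86597 | balance=240801

240801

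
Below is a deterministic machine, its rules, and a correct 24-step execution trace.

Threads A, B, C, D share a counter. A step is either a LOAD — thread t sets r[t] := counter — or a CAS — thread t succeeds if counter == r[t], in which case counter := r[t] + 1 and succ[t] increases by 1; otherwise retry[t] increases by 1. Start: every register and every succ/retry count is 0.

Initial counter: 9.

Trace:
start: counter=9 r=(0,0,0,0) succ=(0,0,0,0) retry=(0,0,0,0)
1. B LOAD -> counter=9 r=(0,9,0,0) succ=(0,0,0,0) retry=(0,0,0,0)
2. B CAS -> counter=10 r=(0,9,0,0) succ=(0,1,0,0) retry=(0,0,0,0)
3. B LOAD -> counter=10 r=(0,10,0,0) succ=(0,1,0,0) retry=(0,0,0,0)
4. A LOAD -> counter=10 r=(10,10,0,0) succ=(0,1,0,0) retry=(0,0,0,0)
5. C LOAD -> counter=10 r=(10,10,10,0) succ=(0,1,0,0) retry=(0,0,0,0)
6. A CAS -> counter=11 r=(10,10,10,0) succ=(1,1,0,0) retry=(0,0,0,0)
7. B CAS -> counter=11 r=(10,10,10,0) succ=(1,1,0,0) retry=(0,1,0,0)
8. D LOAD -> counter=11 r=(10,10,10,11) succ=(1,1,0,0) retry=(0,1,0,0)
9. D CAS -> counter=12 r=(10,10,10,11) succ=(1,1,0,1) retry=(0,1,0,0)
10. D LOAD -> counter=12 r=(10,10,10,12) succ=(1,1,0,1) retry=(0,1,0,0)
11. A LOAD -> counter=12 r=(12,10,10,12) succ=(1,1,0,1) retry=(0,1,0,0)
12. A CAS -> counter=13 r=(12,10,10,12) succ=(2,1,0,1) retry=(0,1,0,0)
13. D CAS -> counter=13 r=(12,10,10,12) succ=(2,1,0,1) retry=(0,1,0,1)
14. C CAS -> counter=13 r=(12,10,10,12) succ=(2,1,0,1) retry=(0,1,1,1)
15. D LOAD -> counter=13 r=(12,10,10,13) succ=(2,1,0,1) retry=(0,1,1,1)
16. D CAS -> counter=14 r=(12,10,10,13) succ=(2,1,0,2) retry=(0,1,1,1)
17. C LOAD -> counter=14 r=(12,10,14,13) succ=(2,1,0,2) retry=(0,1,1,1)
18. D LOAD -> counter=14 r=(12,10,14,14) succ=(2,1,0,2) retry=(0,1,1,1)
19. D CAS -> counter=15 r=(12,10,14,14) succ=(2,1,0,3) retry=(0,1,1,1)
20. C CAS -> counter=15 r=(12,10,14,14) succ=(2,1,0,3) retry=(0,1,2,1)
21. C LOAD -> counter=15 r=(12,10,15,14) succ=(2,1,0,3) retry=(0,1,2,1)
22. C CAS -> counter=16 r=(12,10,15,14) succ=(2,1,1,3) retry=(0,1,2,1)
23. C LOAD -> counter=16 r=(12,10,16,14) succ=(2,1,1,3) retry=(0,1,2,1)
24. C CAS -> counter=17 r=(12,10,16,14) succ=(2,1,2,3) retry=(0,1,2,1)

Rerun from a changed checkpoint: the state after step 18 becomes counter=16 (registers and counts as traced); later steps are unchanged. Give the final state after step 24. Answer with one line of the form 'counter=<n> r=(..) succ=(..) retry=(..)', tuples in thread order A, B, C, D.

counter=18 r=(12,10,17,14) succ=(2,1,2,2) retry=(0,1,2,2)

state after step 18 := counter=16 r=(12,10,14,14) succ=(2,1,0,2) retry=(0,1,1,1)
19. D CAS -> counter=16 r=(12,10,14,14) succ=(2,1,0,2) retry=(0,1,1,2)
20. C CAS -> counter=16 r=(12,10,14,14) succ=(2,1,0,2) retry=(0,1,2,2)
21. C LOAD -> counter=16 r=(12,10,16,14) succ=(2,1,0,2) retry=(0,1,2,2)
22. C CAS -> counter=17 r=(12,10,16,14) succ=(2,1,1,2) retry=(0,1,2,2)
23. C LOAD -> counter=17 r=(12,10,17,14) succ=(2,1,1,2) retry=(0,1,2,2)
24. C CAS -> counter=18 r=(12,10,17,14) succ=(2,1,2,2) retry=(0,1,2,2)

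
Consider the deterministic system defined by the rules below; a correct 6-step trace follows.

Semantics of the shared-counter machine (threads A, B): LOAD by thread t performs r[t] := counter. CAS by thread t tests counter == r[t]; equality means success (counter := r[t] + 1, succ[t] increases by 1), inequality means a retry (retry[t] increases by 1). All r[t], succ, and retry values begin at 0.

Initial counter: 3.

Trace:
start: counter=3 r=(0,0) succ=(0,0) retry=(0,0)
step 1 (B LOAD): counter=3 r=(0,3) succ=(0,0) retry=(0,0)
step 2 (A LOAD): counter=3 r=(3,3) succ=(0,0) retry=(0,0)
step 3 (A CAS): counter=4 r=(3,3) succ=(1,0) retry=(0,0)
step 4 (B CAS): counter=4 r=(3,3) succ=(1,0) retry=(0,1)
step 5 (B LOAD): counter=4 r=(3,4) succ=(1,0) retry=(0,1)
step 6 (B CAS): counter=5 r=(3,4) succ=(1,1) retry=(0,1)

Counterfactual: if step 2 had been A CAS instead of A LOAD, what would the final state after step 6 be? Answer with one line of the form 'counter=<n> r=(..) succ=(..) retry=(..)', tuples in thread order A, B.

(re-executing from step 2 with the substitution; state before step 2: counter=3 r=(0,3) succ=(0,0) retry=(0,0))
step 2 (A CAS): counter=3 r=(0,3) succ=(0,0) retry=(1,0)
step 3 (A CAS): counter=3 r=(0,3) succ=(0,0) retry=(2,0)
step 4 (B CAS): counter=4 r=(0,3) succ=(0,1) retry=(2,0)
step 5 (B LOAD): counter=4 r=(0,4) succ=(0,1) retry=(2,0)
step 6 (B CAS): counter=5 r=(0,4) succ=(0,2) retry=(2,0)

counter=5 r=(0,4) succ=(0,2) retry=(2,0)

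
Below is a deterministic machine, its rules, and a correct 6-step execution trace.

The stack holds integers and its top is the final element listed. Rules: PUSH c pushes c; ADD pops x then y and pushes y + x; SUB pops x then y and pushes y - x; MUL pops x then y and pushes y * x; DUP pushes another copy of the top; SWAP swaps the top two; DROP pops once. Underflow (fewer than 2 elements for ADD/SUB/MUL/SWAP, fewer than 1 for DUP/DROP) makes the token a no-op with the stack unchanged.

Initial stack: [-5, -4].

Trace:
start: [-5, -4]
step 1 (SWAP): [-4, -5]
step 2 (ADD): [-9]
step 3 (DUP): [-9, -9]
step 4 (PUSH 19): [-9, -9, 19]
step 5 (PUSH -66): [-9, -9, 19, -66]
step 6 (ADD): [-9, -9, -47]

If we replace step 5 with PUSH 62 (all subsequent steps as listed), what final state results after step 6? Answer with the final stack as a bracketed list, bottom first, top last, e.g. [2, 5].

[-9, -9, 81]

(re-executing from step 5 with the substitution; state before step 5: [-9, -9, 19])
step 5 (PUSH 62): [-9, -9, 19, 62]
step 6 (ADD): [-9, -9, 81]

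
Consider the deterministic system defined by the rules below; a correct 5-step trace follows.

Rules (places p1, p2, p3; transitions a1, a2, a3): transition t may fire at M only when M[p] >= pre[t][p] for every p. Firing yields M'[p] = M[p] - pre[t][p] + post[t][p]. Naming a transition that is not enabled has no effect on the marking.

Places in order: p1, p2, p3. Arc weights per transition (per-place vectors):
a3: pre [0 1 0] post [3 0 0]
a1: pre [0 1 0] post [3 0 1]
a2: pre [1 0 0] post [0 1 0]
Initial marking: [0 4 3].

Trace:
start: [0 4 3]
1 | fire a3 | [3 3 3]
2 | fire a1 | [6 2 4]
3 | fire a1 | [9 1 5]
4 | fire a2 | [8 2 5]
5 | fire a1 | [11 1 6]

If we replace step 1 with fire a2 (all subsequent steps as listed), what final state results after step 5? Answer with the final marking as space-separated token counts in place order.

8 2 6

(re-executing from step 1 with the substitution; state before step 1: [0 4 3])
1 | fire a2 | [0 4 3]
2 | fire a1 | [3 3 4]
3 | fire a1 | [6 2 5]
4 | fire a2 | [5 3 5]
5 | fire a1 | [8 2 6]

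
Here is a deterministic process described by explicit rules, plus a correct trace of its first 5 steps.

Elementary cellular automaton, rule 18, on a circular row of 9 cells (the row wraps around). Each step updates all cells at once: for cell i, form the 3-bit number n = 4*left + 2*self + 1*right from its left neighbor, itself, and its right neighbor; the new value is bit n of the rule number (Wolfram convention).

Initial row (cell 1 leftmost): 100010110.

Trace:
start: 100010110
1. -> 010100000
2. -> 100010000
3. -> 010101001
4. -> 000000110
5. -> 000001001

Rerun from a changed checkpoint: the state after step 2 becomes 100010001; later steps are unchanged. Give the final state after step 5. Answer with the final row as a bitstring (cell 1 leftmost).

010000010

state after step 2 := 100010001
3. -> 010101010
4. -> 100000001
5. -> 010000010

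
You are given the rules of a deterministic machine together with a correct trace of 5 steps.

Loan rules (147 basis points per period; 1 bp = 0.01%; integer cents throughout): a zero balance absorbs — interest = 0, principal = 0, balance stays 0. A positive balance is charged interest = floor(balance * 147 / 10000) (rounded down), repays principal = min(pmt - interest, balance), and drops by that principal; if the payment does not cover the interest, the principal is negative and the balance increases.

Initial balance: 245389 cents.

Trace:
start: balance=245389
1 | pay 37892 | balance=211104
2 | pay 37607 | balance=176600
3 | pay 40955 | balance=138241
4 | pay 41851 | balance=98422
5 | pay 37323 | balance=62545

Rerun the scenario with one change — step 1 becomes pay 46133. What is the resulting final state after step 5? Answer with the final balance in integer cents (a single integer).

(re-executing from step 1 with the substitution; state before step 1: balance=245389)
1 | pay 46133 | balance=202863
2 | pay 37607 | balance=168238
3 | pay 40955 | balance=129756
4 | pay 41851 | balance=89812
5 | pay 37323 | balance=53809

53809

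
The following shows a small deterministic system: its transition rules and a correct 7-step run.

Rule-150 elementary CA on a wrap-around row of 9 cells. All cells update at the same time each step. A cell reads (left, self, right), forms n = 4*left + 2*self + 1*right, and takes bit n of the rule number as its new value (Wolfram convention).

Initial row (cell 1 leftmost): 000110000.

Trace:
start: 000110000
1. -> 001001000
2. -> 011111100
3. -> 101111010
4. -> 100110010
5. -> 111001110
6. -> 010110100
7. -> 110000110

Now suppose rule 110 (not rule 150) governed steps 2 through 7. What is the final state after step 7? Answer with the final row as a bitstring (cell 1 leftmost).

101100011

(re-executing steps 2..7 under rule 110; state before step 2: 001001000)
2. -> 011011000
3. -> 111111000
4. -> 100001001
5. -> 100011011
6. -> 100111110
7. -> 101100011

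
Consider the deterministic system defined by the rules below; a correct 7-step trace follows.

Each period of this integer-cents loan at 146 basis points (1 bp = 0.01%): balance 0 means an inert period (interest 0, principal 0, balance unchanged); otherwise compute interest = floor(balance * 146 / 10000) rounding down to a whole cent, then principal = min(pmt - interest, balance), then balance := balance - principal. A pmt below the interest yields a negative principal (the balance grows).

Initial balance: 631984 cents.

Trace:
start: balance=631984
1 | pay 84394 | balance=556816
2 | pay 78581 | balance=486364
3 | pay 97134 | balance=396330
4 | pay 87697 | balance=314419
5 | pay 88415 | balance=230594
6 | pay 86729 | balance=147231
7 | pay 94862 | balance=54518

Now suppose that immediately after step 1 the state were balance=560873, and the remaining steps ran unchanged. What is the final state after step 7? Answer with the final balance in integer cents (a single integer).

58945

state after step 1 := balance=560873
2 | pay 78581 | balance=490480
3 | pay 97134 | balance=400507
4 | pay 87697 | balance=318657
5 | pay 88415 | balance=234894
6 | pay 86729 | balance=151594
7 | pay 94862 | balance=58945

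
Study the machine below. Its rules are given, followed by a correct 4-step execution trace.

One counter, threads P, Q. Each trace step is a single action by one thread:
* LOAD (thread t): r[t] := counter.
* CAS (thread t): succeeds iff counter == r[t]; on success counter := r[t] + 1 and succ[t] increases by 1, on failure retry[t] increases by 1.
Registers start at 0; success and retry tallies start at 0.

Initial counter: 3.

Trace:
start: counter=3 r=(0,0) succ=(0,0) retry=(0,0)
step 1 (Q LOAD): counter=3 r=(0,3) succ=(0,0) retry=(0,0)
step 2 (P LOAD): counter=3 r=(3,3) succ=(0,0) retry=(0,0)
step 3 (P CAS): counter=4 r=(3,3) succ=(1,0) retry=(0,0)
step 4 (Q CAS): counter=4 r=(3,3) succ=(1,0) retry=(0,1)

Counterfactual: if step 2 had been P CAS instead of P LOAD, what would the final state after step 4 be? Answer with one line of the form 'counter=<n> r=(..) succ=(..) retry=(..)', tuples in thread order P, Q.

(re-executing from step 2 with the substitution; state before step 2: counter=3 r=(0,3) succ=(0,0) retry=(0,0))
step 2 (P CAS): counter=3 r=(0,3) succ=(0,0) retry=(1,0)
step 3 (P CAS): counter=3 r=(0,3) succ=(0,0) retry=(2,0)
step 4 (Q CAS): counter=4 r=(0,3) succ=(0,1) retry=(2,0)

counter=4 r=(0,3) succ=(0,1) retry=(2,0)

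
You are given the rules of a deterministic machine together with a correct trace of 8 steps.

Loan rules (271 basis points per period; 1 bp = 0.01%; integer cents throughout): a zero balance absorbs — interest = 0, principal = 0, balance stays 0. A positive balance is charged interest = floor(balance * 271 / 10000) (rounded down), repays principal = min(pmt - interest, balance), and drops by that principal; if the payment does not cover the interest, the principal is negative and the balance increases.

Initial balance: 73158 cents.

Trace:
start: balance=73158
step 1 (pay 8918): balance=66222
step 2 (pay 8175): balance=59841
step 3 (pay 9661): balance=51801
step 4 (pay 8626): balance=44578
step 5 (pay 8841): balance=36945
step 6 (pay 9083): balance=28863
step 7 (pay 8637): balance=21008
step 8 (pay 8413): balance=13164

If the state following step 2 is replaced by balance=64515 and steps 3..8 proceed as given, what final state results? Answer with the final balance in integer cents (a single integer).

state after step 2 := balance=64515
step 3 (pay 9661): balance=56602
step 4 (pay 8626): balance=49509
step 5 (pay 8841): balance=42009
step 6 (pay 9083): balance=34064
step 7 (pay 8637): balance=26350
step 8 (pay 8413): balance=18651

18651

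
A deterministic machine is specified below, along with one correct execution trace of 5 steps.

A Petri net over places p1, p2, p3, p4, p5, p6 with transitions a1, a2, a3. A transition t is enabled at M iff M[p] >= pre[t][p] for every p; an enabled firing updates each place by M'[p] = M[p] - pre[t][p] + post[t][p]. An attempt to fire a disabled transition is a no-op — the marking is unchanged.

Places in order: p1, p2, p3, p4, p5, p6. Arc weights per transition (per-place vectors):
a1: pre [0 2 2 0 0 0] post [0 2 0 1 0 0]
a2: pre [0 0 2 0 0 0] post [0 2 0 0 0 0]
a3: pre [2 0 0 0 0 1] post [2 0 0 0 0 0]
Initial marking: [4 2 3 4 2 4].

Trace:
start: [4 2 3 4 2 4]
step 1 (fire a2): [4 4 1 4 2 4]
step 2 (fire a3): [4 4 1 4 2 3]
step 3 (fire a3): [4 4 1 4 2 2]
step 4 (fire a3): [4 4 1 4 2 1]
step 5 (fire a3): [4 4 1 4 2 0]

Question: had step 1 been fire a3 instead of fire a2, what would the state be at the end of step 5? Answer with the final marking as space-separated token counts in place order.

4 2 3 4 2 0

(re-executing from step 1 with the substitution; state before step 1: [4 2 3 4 2 4])
step 1 (fire a3): [4 2 3 4 2 3]
step 2 (fire a3): [4 2 3 4 2 2]
step 3 (fire a3): [4 2 3 4 2 1]
step 4 (fire a3): [4 2 3 4 2 0]
step 5 (fire a3): [4 2 3 4 2 0]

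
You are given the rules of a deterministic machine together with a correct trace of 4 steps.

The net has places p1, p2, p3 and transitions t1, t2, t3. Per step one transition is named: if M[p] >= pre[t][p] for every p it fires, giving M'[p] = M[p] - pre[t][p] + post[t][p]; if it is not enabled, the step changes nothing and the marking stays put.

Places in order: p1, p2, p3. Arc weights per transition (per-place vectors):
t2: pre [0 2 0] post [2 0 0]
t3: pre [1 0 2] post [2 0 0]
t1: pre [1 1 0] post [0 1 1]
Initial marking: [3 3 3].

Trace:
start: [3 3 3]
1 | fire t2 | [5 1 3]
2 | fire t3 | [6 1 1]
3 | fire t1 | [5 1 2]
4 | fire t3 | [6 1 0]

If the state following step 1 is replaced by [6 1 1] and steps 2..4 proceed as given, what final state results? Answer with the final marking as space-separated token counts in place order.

state after step 1 := [6 1 1]
2 | fire t3 | [6 1 1]
3 | fire t1 | [5 1 2]
4 | fire t3 | [6 1 0]

6 1 0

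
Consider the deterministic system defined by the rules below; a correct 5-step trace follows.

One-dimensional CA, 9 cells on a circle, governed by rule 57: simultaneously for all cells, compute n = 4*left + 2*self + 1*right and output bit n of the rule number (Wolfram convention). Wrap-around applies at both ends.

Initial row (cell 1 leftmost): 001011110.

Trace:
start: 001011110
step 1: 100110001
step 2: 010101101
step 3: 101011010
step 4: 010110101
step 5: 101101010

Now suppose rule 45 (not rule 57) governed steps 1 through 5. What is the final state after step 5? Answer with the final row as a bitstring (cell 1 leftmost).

(re-executing steps 1..5 under rule 45; state before step 1: 001011110)
step 1: 101110000
step 2: 111000110
step 3: 100010101
step 4: 001011111
step 5: 001110000

001110000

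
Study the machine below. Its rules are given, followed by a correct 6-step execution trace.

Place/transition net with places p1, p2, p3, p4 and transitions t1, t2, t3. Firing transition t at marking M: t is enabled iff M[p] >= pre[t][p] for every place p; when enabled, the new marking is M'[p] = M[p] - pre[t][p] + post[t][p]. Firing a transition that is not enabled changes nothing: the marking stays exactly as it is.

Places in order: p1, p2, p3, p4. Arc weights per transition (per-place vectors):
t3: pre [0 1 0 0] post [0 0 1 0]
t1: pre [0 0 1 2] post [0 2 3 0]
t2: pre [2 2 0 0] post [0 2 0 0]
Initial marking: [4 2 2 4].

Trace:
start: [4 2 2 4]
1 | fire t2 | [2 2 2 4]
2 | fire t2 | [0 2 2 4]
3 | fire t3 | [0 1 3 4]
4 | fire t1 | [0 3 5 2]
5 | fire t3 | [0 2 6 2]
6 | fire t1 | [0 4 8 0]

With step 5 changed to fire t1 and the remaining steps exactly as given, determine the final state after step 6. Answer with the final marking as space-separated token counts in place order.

(re-executing from step 5 with the substitution; state before step 5: [0 3 5 2])
5 | fire t1 | [0 5 7 0]
6 | fire t1 | [0 5 7 0]

0 5 7 0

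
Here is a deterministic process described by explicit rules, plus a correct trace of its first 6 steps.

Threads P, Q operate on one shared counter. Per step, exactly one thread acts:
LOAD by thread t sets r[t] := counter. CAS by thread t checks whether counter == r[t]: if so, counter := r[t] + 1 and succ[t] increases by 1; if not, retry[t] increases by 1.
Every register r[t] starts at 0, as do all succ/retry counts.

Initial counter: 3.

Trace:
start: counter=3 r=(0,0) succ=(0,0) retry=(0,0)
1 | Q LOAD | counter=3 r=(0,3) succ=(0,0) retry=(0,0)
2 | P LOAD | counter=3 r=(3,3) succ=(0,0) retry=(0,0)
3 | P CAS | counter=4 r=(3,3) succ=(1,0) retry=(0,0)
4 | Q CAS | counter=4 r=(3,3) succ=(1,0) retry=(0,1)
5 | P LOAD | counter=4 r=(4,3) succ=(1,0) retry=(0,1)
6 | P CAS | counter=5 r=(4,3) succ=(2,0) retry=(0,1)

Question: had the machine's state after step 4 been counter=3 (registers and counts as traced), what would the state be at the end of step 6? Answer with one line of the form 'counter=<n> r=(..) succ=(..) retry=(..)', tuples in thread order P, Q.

counter=4 r=(3,3) succ=(2,0) retry=(0,1)

state after step 4 := counter=3 r=(3,3) succ=(1,0) retry=(0,1)
5 | P LOAD | counter=3 r=(3,3) succ=(1,0) retry=(0,1)
6 | P CAS | counter=4 r=(3,3) succ=(2,0) retry=(0,1)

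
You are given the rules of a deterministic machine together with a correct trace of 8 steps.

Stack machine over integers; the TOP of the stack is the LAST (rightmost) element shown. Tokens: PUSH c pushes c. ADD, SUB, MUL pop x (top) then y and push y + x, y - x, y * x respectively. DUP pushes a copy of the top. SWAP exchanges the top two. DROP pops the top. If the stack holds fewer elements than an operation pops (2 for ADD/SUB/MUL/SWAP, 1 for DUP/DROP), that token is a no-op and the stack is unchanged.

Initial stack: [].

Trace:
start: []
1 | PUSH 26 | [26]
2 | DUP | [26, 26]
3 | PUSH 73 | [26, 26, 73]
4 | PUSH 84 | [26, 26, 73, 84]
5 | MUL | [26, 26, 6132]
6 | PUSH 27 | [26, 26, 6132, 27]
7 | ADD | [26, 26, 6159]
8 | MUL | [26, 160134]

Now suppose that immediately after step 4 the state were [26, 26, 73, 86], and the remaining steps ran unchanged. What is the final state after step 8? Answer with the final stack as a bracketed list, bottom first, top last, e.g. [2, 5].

[26, 163930]

state after step 4 := [26, 26, 73, 86]
5 | MUL | [26, 26, 6278]
6 | PUSH 27 | [26, 26, 6278, 27]
7 | ADD | [26, 26, 6305]
8 | MUL | [26, 163930]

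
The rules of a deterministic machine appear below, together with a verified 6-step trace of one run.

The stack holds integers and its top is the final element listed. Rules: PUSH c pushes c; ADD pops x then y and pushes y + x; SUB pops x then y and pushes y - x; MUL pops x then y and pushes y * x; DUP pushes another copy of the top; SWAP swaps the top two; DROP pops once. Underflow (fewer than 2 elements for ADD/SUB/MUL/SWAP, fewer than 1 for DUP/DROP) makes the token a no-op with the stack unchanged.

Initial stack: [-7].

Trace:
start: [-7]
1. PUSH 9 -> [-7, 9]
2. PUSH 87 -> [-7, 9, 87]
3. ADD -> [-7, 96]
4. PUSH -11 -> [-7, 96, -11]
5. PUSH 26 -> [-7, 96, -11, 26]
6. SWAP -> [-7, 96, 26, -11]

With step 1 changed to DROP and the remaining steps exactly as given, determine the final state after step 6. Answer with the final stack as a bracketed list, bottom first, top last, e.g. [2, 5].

(re-executing from step 1 with the substitution; state before step 1: [-7])
1. DROP -> []
2. PUSH 87 -> [87]
3. ADD -> [87]
4. PUSH -11 -> [87, -11]
5. PUSH 26 -> [87, -11, 26]
6. SWAP -> [87, 26, -11]

[87, 26, -11]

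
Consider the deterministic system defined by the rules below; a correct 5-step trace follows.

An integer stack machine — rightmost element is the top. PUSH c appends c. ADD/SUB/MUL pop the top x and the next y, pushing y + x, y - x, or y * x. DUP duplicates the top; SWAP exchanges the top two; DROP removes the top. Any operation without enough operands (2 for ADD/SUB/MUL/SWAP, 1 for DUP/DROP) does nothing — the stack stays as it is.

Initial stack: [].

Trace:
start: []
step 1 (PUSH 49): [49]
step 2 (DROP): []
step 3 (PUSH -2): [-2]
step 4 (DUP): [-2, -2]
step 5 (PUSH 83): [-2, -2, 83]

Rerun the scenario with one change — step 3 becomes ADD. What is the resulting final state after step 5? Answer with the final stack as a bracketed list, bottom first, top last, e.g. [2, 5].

[83]

(re-executing from step 3 with the substitution; state before step 3: [])
step 3 (ADD): []
step 4 (DUP): []
step 5 (PUSH 83): [83]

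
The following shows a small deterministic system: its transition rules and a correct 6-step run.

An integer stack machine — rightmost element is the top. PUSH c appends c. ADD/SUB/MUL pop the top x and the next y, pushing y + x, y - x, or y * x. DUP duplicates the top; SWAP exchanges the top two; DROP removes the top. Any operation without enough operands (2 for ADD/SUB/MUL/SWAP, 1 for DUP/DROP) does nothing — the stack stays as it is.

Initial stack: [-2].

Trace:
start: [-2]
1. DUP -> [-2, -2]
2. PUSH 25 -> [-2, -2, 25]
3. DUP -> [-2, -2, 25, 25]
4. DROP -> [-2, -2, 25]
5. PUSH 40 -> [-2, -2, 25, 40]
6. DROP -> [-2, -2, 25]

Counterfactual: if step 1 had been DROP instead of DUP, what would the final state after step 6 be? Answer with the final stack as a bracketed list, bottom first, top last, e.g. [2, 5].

[25]

(re-executing from step 1 with the substitution; state before step 1: [-2])
1. DROP -> []
2. PUSH 25 -> [25]
3. DUP -> [25, 25]
4. DROP -> [25]
5. PUSH 40 -> [25, 40]
6. DROP -> [25]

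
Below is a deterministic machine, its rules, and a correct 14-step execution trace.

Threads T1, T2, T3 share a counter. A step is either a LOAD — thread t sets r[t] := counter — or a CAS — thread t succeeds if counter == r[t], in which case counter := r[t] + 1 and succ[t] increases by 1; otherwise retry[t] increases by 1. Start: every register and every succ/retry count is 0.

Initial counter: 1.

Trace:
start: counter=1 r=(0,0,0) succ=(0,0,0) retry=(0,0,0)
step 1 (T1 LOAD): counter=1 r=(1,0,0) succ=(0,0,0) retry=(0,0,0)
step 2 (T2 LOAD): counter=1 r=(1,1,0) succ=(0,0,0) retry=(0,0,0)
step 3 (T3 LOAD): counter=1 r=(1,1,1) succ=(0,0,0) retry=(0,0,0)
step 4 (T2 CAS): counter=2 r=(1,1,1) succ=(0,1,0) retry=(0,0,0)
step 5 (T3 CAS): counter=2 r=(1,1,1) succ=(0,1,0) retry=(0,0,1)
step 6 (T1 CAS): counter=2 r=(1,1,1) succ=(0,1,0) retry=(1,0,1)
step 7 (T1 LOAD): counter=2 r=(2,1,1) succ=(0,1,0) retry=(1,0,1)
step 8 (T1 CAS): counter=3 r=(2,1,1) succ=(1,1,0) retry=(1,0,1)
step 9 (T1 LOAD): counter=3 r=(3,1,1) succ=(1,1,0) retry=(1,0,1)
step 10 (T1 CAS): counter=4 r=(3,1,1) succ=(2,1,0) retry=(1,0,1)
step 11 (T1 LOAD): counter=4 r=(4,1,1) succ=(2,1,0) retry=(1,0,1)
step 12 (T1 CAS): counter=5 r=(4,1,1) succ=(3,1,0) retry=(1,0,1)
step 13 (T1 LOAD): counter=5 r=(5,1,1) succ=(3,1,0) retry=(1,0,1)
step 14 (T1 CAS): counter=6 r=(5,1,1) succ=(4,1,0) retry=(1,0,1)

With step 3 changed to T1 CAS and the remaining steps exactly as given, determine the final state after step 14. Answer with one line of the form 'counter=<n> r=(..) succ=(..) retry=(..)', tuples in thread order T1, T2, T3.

counter=6 r=(5,1,0) succ=(5,0,0) retry=(1,1,1)

(re-executing from step 3 with the substitution; state before step 3: counter=1 r=(1,1,0) succ=(0,0,0) retry=(0,0,0))
step 3 (T1 CAS): counter=2 r=(1,1,0) succ=(1,0,0) retry=(0,0,0)
step 4 (T2 CAS): counter=2 r=(1,1,0) succ=(1,0,0) retry=(0,1,0)
step 5 (T3 CAS): counter=2 r=(1,1,0) succ=(1,0,0) retry=(0,1,1)
step 6 (T1 CAS): counter=2 r=(1,1,0) succ=(1,0,0) retry=(1,1,1)
step 7 (T1 LOAD): counter=2 r=(2,1,0) succ=(1,0,0) retry=(1,1,1)
step 8 (T1 CAS): counter=3 r=(2,1,0) succ=(2,0,0) retry=(1,1,1)
step 9 (T1 LOAD): counter=3 r=(3,1,0) succ=(2,0,0) retry=(1,1,1)
step 10 (T1 CAS): counter=4 r=(3,1,0) succ=(3,0,0) retry=(1,1,1)
step 11 (T1 LOAD): counter=4 r=(4,1,0) succ=(3,0,0) retry=(1,1,1)
step 12 (T1 CAS): counter=5 r=(4,1,0) succ=(4,0,0) retry=(1,1,1)
step 13 (T1 LOAD): counter=5 r=(5,1,0) succ=(4,0,0) retry=(1,1,1)
step 14 (T1 CAS): counter=6 r=(5,1,0) succ=(5,0,0) retry=(1,1,1)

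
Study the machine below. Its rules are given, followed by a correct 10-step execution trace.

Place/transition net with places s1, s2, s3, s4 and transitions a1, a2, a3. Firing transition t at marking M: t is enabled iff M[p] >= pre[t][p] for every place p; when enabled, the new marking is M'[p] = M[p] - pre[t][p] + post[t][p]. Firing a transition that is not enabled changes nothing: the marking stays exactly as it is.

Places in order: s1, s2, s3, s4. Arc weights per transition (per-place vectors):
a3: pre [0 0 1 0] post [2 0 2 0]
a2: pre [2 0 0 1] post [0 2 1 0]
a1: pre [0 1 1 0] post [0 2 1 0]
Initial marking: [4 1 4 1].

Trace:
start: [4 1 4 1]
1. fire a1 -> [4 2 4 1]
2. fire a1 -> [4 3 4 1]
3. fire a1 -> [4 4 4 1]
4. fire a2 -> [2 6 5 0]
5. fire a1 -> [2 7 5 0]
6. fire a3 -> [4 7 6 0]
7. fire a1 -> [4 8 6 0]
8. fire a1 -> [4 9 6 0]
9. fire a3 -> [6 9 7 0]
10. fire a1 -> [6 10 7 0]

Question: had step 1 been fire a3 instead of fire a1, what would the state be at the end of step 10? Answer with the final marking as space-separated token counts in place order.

8 9 8 0

(re-executing from step 1 with the substitution; state before step 1: [4 1 4 1])
1. fire a3 -> [6 1 5 1]
2. fire a1 -> [6 2 5 1]
3. fire a1 -> [6 3 5 1]
4. fire a2 -> [4 5 6 0]
5. fire a1 -> [4 6 6 0]
6. fire a3 -> [6 6 7 0]
7. fire a1 -> [6 7 7 0]
8. fire a1 -> [6 8 7 0]
9. fire a3 -> [8 8 8 0]
10. fire a1 -> [8 9 8 0]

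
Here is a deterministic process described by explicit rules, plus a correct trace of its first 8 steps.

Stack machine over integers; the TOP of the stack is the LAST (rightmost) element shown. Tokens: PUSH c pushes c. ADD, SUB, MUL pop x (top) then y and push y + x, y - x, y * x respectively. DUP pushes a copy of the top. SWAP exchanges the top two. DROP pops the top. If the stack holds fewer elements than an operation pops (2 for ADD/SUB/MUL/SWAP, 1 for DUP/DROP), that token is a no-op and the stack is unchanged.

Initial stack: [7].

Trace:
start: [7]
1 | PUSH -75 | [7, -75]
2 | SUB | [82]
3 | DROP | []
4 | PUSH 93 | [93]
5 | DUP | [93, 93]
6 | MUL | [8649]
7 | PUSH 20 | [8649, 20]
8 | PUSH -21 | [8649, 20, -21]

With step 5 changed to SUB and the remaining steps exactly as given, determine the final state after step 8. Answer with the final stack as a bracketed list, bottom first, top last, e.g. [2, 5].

[93, 20, -21]

(re-executing from step 5 with the substitution; state before step 5: [93])
5 | SUB | [93]
6 | MUL | [93]
7 | PUSH 20 | [93, 20]
8 | PUSH -21 | [93, 20, -21]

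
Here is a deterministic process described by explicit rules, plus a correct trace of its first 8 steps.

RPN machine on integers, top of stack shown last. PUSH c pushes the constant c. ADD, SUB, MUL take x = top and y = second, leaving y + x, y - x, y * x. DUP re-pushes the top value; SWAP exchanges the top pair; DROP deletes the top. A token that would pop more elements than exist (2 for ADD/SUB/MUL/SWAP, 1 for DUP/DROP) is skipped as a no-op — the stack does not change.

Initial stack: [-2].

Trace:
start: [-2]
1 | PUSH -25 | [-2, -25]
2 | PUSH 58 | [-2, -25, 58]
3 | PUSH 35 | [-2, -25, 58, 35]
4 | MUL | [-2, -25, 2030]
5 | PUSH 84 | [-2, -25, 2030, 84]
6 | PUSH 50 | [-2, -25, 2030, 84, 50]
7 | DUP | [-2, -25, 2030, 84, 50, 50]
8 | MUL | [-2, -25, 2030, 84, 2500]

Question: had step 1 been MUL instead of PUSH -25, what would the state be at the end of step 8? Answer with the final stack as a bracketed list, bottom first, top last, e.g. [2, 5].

(re-executing from step 1 with the substitution; state before step 1: [-2])
1 | MUL | [-2]
2 | PUSH 58 | [-2, 58]
3 | PUSH 35 | [-2, 58, 35]
4 | MUL | [-2, 2030]
5 | PUSH 84 | [-2, 2030, 84]
6 | PUSH 50 | [-2, 2030, 84, 50]
7 | DUP | [-2, 2030, 84, 50, 50]
8 | MUL | [-2, 2030, 84, 2500]

[-2, 2030, 84, 2500]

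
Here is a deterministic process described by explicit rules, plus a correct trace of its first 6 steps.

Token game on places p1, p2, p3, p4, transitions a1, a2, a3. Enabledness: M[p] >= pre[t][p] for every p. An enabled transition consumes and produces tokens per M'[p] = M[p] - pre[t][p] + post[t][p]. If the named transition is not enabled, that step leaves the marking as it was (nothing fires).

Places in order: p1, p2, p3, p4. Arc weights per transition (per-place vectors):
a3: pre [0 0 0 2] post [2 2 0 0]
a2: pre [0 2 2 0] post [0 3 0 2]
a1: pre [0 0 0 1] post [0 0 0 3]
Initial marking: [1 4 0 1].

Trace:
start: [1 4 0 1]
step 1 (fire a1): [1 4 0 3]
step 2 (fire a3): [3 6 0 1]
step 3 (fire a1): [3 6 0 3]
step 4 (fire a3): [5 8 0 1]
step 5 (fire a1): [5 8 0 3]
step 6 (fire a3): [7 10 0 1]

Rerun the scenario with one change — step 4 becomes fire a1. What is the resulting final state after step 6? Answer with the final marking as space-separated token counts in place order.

5 8 0 5

(re-executing from step 4 with the substitution; state before step 4: [3 6 0 3])
step 4 (fire a1): [3 6 0 5]
step 5 (fire a1): [3 6 0 7]
step 6 (fire a3): [5 8 0 5]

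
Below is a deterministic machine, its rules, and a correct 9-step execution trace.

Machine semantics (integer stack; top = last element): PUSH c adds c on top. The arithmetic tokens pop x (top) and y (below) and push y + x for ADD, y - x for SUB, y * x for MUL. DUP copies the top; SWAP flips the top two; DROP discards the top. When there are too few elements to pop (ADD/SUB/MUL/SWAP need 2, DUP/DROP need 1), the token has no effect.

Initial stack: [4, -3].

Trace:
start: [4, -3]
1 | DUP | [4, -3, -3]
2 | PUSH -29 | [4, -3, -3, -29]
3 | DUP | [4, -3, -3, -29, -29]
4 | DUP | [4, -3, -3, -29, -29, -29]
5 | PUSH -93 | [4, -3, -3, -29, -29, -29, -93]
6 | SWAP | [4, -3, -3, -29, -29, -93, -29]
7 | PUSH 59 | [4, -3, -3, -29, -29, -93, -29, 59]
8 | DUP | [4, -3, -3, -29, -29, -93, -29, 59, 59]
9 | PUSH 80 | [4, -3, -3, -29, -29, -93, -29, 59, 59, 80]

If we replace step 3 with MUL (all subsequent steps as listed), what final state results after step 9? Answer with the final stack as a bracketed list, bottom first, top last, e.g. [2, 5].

[4, -3, 87, -93, 87, 59, 59, 80]

(re-executing from step 3 with the substitution; state before step 3: [4, -3, -3, -29])
3 | MUL | [4, -3, 87]
4 | DUP | [4, -3, 87, 87]
5 | PUSH -93 | [4, -3, 87, 87, -93]
6 | SWAP | [4, -3, 87, -93, 87]
7 | PUSH 59 | [4, -3, 87, -93, 87, 59]
8 | DUP | [4, -3, 87, -93, 87, 59, 59]
9 | PUSH 80 | [4, -3, 87, -93, 87, 59, 59, 80]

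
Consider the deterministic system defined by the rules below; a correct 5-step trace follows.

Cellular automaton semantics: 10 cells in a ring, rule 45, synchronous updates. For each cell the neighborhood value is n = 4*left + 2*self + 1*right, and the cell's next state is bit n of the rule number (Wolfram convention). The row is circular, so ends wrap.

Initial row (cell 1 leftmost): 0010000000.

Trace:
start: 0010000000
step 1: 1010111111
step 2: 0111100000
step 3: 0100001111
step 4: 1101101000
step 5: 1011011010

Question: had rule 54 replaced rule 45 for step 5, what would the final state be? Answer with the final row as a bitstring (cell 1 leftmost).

0010011101

(re-executing step 5 under rule 54; state before step 5: 1101101000)
step 5: 0010011101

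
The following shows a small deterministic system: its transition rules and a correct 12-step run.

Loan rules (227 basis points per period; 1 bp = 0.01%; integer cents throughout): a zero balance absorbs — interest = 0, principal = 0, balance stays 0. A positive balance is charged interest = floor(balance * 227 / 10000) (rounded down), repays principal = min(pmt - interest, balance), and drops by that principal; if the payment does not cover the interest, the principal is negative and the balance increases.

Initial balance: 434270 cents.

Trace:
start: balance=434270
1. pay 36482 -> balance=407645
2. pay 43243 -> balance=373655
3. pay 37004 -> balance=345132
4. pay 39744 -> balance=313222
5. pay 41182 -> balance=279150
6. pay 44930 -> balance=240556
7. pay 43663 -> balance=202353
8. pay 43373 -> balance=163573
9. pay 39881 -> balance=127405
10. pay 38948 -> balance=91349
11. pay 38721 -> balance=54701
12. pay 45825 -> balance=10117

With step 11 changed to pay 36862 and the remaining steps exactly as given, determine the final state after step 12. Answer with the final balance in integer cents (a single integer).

(re-executing from step 11 with the substitution; state before step 11: balance=91349)
11. pay 36862 -> balance=56560
12. pay 45825 -> balance=12018

12018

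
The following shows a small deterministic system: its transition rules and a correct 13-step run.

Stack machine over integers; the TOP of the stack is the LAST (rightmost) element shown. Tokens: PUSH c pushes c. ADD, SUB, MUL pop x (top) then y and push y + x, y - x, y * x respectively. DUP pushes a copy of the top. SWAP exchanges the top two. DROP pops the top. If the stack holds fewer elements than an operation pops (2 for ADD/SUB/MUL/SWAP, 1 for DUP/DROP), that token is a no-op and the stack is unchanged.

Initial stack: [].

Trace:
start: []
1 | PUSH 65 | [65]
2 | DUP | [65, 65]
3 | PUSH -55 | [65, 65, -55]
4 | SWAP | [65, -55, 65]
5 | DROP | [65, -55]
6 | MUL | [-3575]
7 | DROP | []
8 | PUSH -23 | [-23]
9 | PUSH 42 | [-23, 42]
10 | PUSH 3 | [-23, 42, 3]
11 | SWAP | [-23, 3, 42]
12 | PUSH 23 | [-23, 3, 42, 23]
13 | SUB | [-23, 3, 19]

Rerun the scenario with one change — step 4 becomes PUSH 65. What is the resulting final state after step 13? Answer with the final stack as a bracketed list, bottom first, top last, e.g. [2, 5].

(re-executing from step 4 with the substitution; state before step 4: [65, 65, -55])
4 | PUSH 65 | [65, 65, -55, 65]
5 | DROP | [65, 65, -55]
6 | MUL | [65, -3575]
7 | DROP | [65]
8 | PUSH -23 | [65, -23]
9 | PUSH 42 | [65, -23, 42]
10 | PUSH 3 | [65, -23, 42, 3]
11 | SWAP | [65, -23, 3, 42]
12 | PUSH 23 | [65, -23, 3, 42, 23]
13 | SUB | [65, -23, 3, 19]

[65, -23, 3, 19]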